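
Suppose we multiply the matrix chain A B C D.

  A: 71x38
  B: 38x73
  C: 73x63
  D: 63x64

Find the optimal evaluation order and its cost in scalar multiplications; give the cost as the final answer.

Adjacent pairs: AB = 71·38·73 = 196954; BC = 38·73·63 = 174762; CD = 73·63·64 = 294336.
Length 3: A..C: k=1: 0+174762+71·38·63=344736; k=2: 196954+0+71·73·63=523483 → min 344736 | B..D: k=2: 0+294336+38·73·64=471872; k=3: 174762+0+38·63·64=327978 → min 327978.
Length 4: A..D: k=1: 0+327978+71·38·64=500650; k=2: 196954+294336+71·73·64=823002; k=3: 344736+0+71·63·64=631008 → min 500650.
Optimal parenthesization: (A ((B C) D)) with cost 500650.

500650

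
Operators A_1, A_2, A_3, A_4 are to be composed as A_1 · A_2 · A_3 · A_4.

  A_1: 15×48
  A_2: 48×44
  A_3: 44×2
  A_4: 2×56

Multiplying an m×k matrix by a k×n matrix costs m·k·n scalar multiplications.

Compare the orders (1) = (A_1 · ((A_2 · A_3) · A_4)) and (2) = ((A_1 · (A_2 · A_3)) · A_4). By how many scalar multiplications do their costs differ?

42576

Order (1) = (A_1 · ((A_2 · A_3) · A_4)): (A_2 · A_3): 48×44 by 44×2 → 48×2, cost 48·44·2 = 4224; ((A_2 · A_3) · A_4): 48×2 by 2×56 → 48×56, cost 48·2·56 = 5376; cumulative 9600; (A_1 · ((A_2 · A_3) · A_4)): 15×48 by 48×56 → 15×56, cost 15·48·56 = 40320; cumulative 49920. Total 49920.
Order (2) = ((A_1 · (A_2 · A_3)) · A_4): (A_2 · A_3): 48×44 by 44×2 → 48×2, cost 48·44·2 = 4224; (A_1 · (A_2 · A_3)): 15×48 by 48×2 → 15×2, cost 15·48·2 = 1440; cumulative 5664; ((A_1 · (A_2 · A_3)) · A_4): 15×2 by 2×56 → 15×56, cost 15·2·56 = 1680; cumulative 7344. Total 7344.
Difference: |49920 − 7344| = 42576.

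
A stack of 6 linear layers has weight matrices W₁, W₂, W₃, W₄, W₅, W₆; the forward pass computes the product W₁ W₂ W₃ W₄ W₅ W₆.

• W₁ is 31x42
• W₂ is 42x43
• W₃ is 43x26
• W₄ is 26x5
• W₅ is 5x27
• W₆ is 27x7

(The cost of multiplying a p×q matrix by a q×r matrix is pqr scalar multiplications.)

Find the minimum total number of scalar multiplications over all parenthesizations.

23160

Adjacent pairs: W₁W₂ = 31·42·43 = 55986; W₂W₃ = 42·43·26 = 46956; W₃W₄ = 43·26·5 = 5590; W₄W₅ = 26·5·27 = 3510; W₅W₆ = 5·27·7 = 945.
Length 3: W₁..W₃: k=1: 0+46956+31·42·26=80808; k=2: 55986+0+31·43·26=90644 → min 80808 | W₂..W₄: k=2: 0+5590+42·43·5=14620; k=3: 46956+0+42·26·5=52416 → min 14620 | W₃..W₅: k=3: 0+3510+43·26·27=33696; k=4: 5590+0+43·5·27=11395 → min 11395 | W₄..W₆: k=4: 0+945+26·5·7=1855; k=5: 3510+0+26·27·7=8424 → min 1855.
Length 4: W₁..W₄: k=1: 0+14620+31·42·5=21130; k=2: 55986+5590+31·43·5=68241; k=3: 80808+0+31·26·5=84838 → min 21130 | W₂..W₅: k=2: 0+11395+42·43·27=60157; k=3: 46956+3510+42·26·27=79950; k=4: 14620+0+42·5·27=20290 → min 20290 | W₃..W₆: k=3: 0+1855+43·26·7=9681; k=4: 5590+945+43·5·7=8040; k=5: 11395+0+43·27·7=19522 → min 8040.
Length 5: W₁..W₅: k=1: 0+20290+31·42·27=55444; k=2: 55986+11395+31·43·27=103372; k=3: 80808+3510+31·26·27=106080; k=4: 21130+0+31·5·27=25315 → min 25315 | W₂..W₆: k=2: 0+8040+42·43·7=20682; k=3: 46956+1855+42·26·7=56455; k=4: 14620+945+42·5·7=17035; k=5: 20290+0+42·27·7=28228 → min 17035.
Length 6: W₁..W₆: k=1: 0+17035+31·42·7=26149; k=2: 55986+8040+31·43·7=73357; k=3: 80808+1855+31·26·7=88305; k=4: 21130+945+31·5·7=23160; k=5: 25315+0+31·27·7=31174 → min 23160.
Optimal order: ((W₁ (W₂ (W₃ W₄))) (W₅ W₆)) with cost 23160.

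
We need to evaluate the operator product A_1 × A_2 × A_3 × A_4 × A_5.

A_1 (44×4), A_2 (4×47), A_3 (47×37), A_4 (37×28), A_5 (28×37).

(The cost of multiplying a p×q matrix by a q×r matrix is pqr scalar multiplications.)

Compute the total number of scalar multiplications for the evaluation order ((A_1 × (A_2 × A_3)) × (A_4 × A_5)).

(A_2 × A_3): 4×47 by 47×37 → 4×37, cost 4·47·37 = 6956
(A_1 × (A_2 × A_3)): 44×4 by 4×37 → 44×37, cost 44·4·37 = 6512; cumulative 13468
(A_4 × A_5): 37×28 by 28×37 → 37×37, cost 37·28·37 = 38332
((A_1 × (A_2 × A_3)) × (A_4 × A_5)): 44×37 by 37×37 → 44×37, cost 44·37·37 = 60236; cumulative 112036
Total: 112036 scalar multiplications.

112036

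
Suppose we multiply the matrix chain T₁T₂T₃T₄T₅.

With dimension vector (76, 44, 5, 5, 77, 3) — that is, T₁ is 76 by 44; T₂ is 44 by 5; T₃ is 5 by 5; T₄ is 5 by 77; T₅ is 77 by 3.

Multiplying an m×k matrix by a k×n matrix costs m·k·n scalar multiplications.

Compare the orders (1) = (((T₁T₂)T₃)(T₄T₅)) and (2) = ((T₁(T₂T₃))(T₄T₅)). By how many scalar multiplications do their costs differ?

800

Order (1) = (((T₁T₂)T₃)(T₄T₅)): (T₁T₂): 76×44 by 44×5 → 76×5, cost 76·44·5 = 16720; ((T₁T₂)T₃): 76×5 by 5×5 → 76×5, cost 76·5·5 = 1900; cumulative 18620; (T₄T₅): 5×77 by 77×3 → 5×3, cost 5·77·3 = 1155; (((T₁T₂)T₃)(T₄T₅)): 76×5 by 5×3 → 76×3, cost 76·5·3 = 1140; cumulative 20915. Total 20915.
Order (2) = ((T₁(T₂T₃))(T₄T₅)): (T₂T₃): 44×5 by 5×5 → 44×5, cost 44·5·5 = 1100; (T₁(T₂T₃)): 76×44 by 44×5 → 76×5, cost 76·44·5 = 16720; cumulative 17820; (T₄T₅): 5×77 by 77×3 → 5×3, cost 5·77·3 = 1155; ((T₁(T₂T₃))(T₄T₅)): 76×5 by 5×3 → 76×3, cost 76·5·3 = 1140; cumulative 20115. Total 20115.
Difference: |20915 − 20115| = 800.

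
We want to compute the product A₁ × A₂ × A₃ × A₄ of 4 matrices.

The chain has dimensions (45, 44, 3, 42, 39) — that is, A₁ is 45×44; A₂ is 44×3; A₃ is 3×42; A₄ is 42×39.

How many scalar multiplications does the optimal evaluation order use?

16119

Adjacent pairs: A₁A₂ = 45·44·3 = 5940; A₂A₃ = 44·3·42 = 5544; A₃A₄ = 3·42·39 = 4914.
Length 3: A₁..A₃: k=1: 0+5544+45·44·42=88704; k=2: 5940+0+45·3·42=11610 → min 11610 | A₂..A₄: k=2: 0+4914+44·3·39=10062; k=3: 5544+0+44·42·39=77616 → min 10062.
Length 4: A₁..A₄: k=1: 0+10062+45·44·39=87282; k=2: 5940+4914+45·3·39=16119; k=3: 11610+0+45·42·39=85320 → min 16119.
Optimal order: ((A₁ × A₂) × (A₃ × A₄)) with cost 16119.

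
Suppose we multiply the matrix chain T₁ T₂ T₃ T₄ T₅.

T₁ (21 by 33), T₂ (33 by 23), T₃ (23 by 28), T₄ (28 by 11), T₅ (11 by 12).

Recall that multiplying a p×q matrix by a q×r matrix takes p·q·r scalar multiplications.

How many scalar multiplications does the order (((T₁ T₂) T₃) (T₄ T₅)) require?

(T₁ T₂): 21×33 by 33×23 → 21×23, cost 21·33·23 = 15939
((T₁ T₂) T₃): 21×23 by 23×28 → 21×28, cost 21·23·28 = 13524; cumulative 29463
(T₄ T₅): 28×11 by 11×12 → 28×12, cost 28·11·12 = 3696
(((T₁ T₂) T₃) (T₄ T₅)): 21×28 by 28×12 → 21×12, cost 21·28·12 = 7056; cumulative 40215
Total: 40215 scalar multiplications.

40215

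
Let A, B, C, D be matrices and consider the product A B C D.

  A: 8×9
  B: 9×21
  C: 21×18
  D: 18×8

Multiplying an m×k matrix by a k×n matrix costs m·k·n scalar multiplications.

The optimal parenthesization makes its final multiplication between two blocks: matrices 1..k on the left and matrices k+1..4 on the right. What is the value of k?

Adjacent pairs: AB = 8·9·21 = 1512; BC = 9·21·18 = 3402; CD = 21·18·8 = 3024.
Length 3: A..C: k=1: 0+3402+8·9·18=4698; k=2: 1512+0+8·21·18=4536 → min 4536 | B..D: k=2: 0+3024+9·21·8=4536; k=3: 3402+0+9·18·8=4698 → min 4536.
Top-level splits: k=1: (A..A)·(B..D) → 0+4536+8·9·8 = 5112; k=2: (A..B)·(C..D) → 1512+3024+8·21·8 = 5880; k=3: (A..C)·(D..D) → 4536+0+8·18·8 = 5688.
Best split is after A, i.e. k = 1.

1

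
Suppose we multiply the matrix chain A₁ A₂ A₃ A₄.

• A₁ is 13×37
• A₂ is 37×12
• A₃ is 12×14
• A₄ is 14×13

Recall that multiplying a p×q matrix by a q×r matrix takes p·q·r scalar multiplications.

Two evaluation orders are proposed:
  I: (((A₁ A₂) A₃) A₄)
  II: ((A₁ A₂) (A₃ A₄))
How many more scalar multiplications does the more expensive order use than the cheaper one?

Order I = (((A₁ A₂) A₃) A₄): (A₁ A₂): 13×37 by 37×12 → 13×12, cost 13·37·12 = 5772; ((A₁ A₂) A₃): 13×12 by 12×14 → 13×14, cost 13·12·14 = 2184; cumulative 7956; (((A₁ A₂) A₃) A₄): 13×14 by 14×13 → 13×13, cost 13·14·13 = 2366; cumulative 10322. Total 10322.
Order II = ((A₁ A₂) (A₃ A₄)): (A₁ A₂): 13×37 by 37×12 → 13×12, cost 13·37·12 = 5772; (A₃ A₄): 12×14 by 14×13 → 12×13, cost 12·14·13 = 2184; ((A₁ A₂) (A₃ A₄)): 13×12 by 12×13 → 13×13, cost 13·12·13 = 2028; cumulative 9984. Total 9984.
Difference: |10322 − 9984| = 338.

338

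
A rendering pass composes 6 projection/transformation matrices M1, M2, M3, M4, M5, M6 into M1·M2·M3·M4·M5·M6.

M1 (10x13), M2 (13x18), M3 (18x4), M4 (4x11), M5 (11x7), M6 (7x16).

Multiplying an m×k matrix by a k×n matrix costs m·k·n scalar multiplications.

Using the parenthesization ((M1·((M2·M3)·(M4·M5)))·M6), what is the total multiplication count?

(M2·M3): 13×18 by 18×4 → 13×4, cost 13·18·4 = 936
(M4·M5): 4×11 by 11×7 → 4×7, cost 4·11·7 = 308
((M2·M3)·(M4·M5)): 13×4 by 4×7 → 13×7, cost 13·4·7 = 364; cumulative 1608
(M1·((M2·M3)·(M4·M5))): 10×13 by 13×7 → 10×7, cost 10·13·7 = 910; cumulative 2518
((M1·((M2·M3)·(M4·M5)))·M6): 10×7 by 7×16 → 10×16, cost 10·7·16 = 1120; cumulative 3638
Total: 3638 scalar multiplications.

3638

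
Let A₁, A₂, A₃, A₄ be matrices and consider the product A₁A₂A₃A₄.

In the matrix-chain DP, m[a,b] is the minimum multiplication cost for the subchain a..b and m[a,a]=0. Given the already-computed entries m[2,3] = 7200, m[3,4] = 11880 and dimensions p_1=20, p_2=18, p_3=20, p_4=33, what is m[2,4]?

m[2,4] = min over k∈[2,3] of m[2,k]+m[k+1,4]+p_{1}·p_k·p_{4}.
k=2: 0 + 11880 + 20·18·33 = 23760; k=3: 7200 + 0 + 20·20·33 = 20400.
Minimum: 20400 at k=3.

20400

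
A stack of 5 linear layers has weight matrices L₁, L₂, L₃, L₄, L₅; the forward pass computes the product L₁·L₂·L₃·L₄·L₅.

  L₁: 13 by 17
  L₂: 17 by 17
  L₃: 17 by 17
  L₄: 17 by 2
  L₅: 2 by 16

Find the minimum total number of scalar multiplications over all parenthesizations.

2014

Adjacent pairs: L₁L₂ = 13·17·17 = 3757; L₂L₃ = 17·17·17 = 4913; L₃L₄ = 17·17·2 = 578; L₄L₅ = 17·2·16 = 544.
Length 3: L₁..L₃: k=1: 0+4913+13·17·17=8670; k=2: 3757+0+13·17·17=7514 → min 7514 | L₂..L₄: k=2: 0+578+17·17·2=1156; k=3: 4913+0+17·17·2=5491 → min 1156 | L₃..L₅: k=3: 0+544+17·17·16=5168; k=4: 578+0+17·2·16=1122 → min 1122.
Length 4: L₁..L₄: k=1: 0+1156+13·17·2=1598; k=2: 3757+578+13·17·2=4777; k=3: 7514+0+13·17·2=7956 → min 1598 | L₂..L₅: k=2: 0+1122+17·17·16=5746; k=3: 4913+544+17·17·16=10081; k=4: 1156+0+17·2·16=1700 → min 1700.
Length 5: L₁..L₅: k=1: 0+1700+13·17·16=5236; k=2: 3757+1122+13·17·16=8415; k=3: 7514+544+13·17·16=11594; k=4: 1598+0+13·2·16=2014 → min 2014.
Optimal order: ((L₁·(L₂·(L₃·L₄)))·L₅) with cost 2014.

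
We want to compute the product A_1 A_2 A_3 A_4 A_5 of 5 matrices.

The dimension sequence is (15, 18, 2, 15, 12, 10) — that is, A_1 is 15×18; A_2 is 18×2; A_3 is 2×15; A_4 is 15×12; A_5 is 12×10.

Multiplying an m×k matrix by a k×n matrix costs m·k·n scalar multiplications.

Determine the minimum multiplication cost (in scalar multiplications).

1440

Adjacent pairs: A_1A_2 = 15·18·2 = 540; A_2A_3 = 18·2·15 = 540; A_3A_4 = 2·15·12 = 360; A_4A_5 = 15·12·10 = 1800.
Length 3: A_1..A_3: k=1: 0+540+15·18·15=4590; k=2: 540+0+15·2·15=990 → min 990 | A_2..A_4: k=2: 0+360+18·2·12=792; k=3: 540+0+18·15·12=3780 → min 792 | A_3..A_5: k=3: 0+1800+2·15·10=2100; k=4: 360+0+2·12·10=600 → min 600.
Length 4: A_1..A_4: k=1: 0+792+15·18·12=4032; k=2: 540+360+15·2·12=1260; k=3: 990+0+15·15·12=3690 → min 1260 | A_2..A_5: k=2: 0+600+18·2·10=960; k=3: 540+1800+18·15·10=5040; k=4: 792+0+18·12·10=2952 → min 960.
Length 5: A_1..A_5: k=1: 0+960+15·18·10=3660; k=2: 540+600+15·2·10=1440; k=3: 990+1800+15·15·10=5040; k=4: 1260+0+15·12·10=3060 → min 1440.
Optimal order: ((A_1 A_2) ((A_3 A_4) A_5)) with cost 1440.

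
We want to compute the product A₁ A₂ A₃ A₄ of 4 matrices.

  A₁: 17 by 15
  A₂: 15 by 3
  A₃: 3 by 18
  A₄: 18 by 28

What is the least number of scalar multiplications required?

Adjacent pairs: A₁A₂ = 17·15·3 = 765; A₂A₃ = 15·3·18 = 810; A₃A₄ = 3·18·28 = 1512.
Length 3: A₁..A₃: k=1: 0+810+17·15·18=5400; k=2: 765+0+17·3·18=1683 → min 1683 | A₂..A₄: k=2: 0+1512+15·3·28=2772; k=3: 810+0+15·18·28=8370 → min 2772.
Length 4: A₁..A₄: k=1: 0+2772+17·15·28=9912; k=2: 765+1512+17·3·28=3705; k=3: 1683+0+17·18·28=10251 → min 3705.
Optimal order: ((A₁ A₂) (A₃ A₄)) with cost 3705.

3705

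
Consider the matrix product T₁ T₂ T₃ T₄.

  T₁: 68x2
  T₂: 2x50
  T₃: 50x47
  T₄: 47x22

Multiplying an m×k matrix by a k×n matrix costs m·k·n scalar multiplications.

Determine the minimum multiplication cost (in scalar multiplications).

9760

Adjacent pairs: T₁T₂ = 68·2·50 = 6800; T₂T₃ = 2·50·47 = 4700; T₃T₄ = 50·47·22 = 51700.
Length 3: T₁..T₃: k=1: 0+4700+68·2·47=11092; k=2: 6800+0+68·50·47=166600 → min 11092 | T₂..T₄: k=2: 0+51700+2·50·22=53900; k=3: 4700+0+2·47·22=6768 → min 6768.
Length 4: T₁..T₄: k=1: 0+6768+68·2·22=9760; k=2: 6800+51700+68·50·22=133300; k=3: 11092+0+68·47·22=81404 → min 9760.
Optimal order: (T₁ ((T₂ T₃) T₄)) with cost 9760.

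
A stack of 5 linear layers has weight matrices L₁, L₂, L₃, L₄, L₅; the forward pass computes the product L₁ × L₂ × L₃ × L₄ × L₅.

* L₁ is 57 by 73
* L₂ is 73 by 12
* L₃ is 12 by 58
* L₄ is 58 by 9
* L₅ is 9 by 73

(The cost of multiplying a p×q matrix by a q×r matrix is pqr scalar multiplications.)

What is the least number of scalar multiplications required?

Adjacent pairs: L₁L₂ = 57·73·12 = 49932; L₂L₃ = 73·12·58 = 50808; L₃L₄ = 12·58·9 = 6264; L₄L₅ = 58·9·73 = 38106.
Length 3: L₁..L₃: k=1: 0+50808+57·73·58=292146; k=2: 49932+0+57·12·58=89604 → min 89604 | L₂..L₄: k=2: 0+6264+73·12·9=14148; k=3: 50808+0+73·58·9=88914 → min 14148 | L₃..L₅: k=3: 0+38106+12·58·73=88914; k=4: 6264+0+12·9·73=14148 → min 14148.
Length 4: L₁..L₄: k=1: 0+14148+57·73·9=51597; k=2: 49932+6264+57·12·9=62352; k=3: 89604+0+57·58·9=119358 → min 51597 | L₂..L₅: k=2: 0+14148+73·12·73=78096; k=3: 50808+38106+73·58·73=397996; k=4: 14148+0+73·9·73=62109 → min 62109.
Length 5: L₁..L₅: k=1: 0+62109+57·73·73=365862; k=2: 49932+14148+57·12·73=114012; k=3: 89604+38106+57·58·73=369048; k=4: 51597+0+57·9·73=89046 → min 89046.
Optimal order: ((L₁ × (L₂ × (L₃ × L₄))) × L₅) with cost 89046.

89046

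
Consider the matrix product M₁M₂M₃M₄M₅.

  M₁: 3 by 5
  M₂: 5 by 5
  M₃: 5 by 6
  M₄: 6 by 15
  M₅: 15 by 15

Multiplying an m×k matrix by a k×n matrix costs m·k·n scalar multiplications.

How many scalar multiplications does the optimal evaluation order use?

1110

Adjacent pairs: M₁M₂ = 3·5·5 = 75; M₂M₃ = 5·5·6 = 150; M₃M₄ = 5·6·15 = 450; M₄M₅ = 6·15·15 = 1350.
Length 3: M₁..M₃: k=1: 0+150+3·5·6=240; k=2: 75+0+3·5·6=165 → min 165 | M₂..M₄: k=2: 0+450+5·5·15=825; k=3: 150+0+5·6·15=600 → min 600 | M₃..M₅: k=3: 0+1350+5·6·15=1800; k=4: 450+0+5·15·15=1575 → min 1575.
Length 4: M₁..M₄: k=1: 0+600+3·5·15=825; k=2: 75+450+3·5·15=750; k=3: 165+0+3·6·15=435 → min 435 | M₂..M₅: k=2: 0+1575+5·5·15=1950; k=3: 150+1350+5·6·15=1950; k=4: 600+0+5·15·15=1725 → min 1725.
Length 5: M₁..M₅: k=1: 0+1725+3·5·15=1950; k=2: 75+1575+3·5·15=1875; k=3: 165+1350+3·6·15=1785; k=4: 435+0+3·15·15=1110 → min 1110.
Optimal order: ((((M₁M₂)M₃)M₄)M₅) with cost 1110.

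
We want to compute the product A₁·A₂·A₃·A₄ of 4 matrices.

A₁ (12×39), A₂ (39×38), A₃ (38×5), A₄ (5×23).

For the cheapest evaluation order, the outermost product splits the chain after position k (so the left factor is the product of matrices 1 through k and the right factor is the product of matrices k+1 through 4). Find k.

Adjacent pairs: A₁A₂ = 12·39·38 = 17784; A₂A₃ = 39·38·5 = 7410; A₃A₄ = 38·5·23 = 4370.
Length 3: A₁..A₃: k=1: 0+7410+12·39·5=9750; k=2: 17784+0+12·38·5=20064 → min 9750 | A₂..A₄: k=2: 0+4370+39·38·23=38456; k=3: 7410+0+39·5·23=11895 → min 11895.
Top-level splits: k=1: (A₁..A₁)·(A₂..A₄) → 0+11895+12·39·23 = 22659; k=2: (A₁..A₂)·(A₃..A₄) → 17784+4370+12·38·23 = 32642; k=3: (A₁..A₃)·(A₄..A₄) → 9750+0+12·5·23 = 11130.
Best split is after A₃, i.e. k = 3.

3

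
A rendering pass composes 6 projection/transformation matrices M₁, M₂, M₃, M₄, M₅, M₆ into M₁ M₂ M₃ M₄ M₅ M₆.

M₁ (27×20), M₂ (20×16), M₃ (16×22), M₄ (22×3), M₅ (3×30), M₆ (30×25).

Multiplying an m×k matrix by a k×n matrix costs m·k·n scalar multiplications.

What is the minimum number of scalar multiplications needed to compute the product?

Adjacent pairs: M₁M₂ = 27·20·16 = 8640; M₂M₃ = 20·16·22 = 7040; M₃M₄ = 16·22·3 = 1056; M₄M₅ = 22·3·30 = 1980; M₅M₆ = 3·30·25 = 2250.
Length 3: M₁..M₃: k=1: 0+7040+27·20·22=18920; k=2: 8640+0+27·16·22=18144 → min 18144 | M₂..M₄: k=2: 0+1056+20·16·3=2016; k=3: 7040+0+20·22·3=8360 → min 2016 | M₃..M₅: k=3: 0+1980+16·22·30=12540; k=4: 1056+0+16·3·30=2496 → min 2496 | M₄..M₆: k=4: 0+2250+22·3·25=3900; k=5: 1980+0+22·30·25=18480 → min 3900.
Length 4: M₁..M₄: k=1: 0+2016+27·20·3=3636; k=2: 8640+1056+27·16·3=10992; k=3: 18144+0+27·22·3=19926 → min 3636 | M₂..M₅: k=2: 0+2496+20·16·30=12096; k=3: 7040+1980+20·22·30=22220; k=4: 2016+0+20·3·30=3816 → min 3816 | M₃..M₆: k=3: 0+3900+16·22·25=12700; k=4: 1056+2250+16·3·25=4506; k=5: 2496+0+16·30·25=14496 → min 4506.
Length 5: M₁..M₅: k=1: 0+3816+27·20·30=20016; k=2: 8640+2496+27·16·30=24096; k=3: 18144+1980+27·22·30=37944; k=4: 3636+0+27·3·30=6066 → min 6066 | M₂..M₆: k=2: 0+4506+20·16·25=12506; k=3: 7040+3900+20·22·25=21940; k=4: 2016+2250+20·3·25=5766; k=5: 3816+0+20·30·25=18816 → min 5766.
Length 6: M₁..M₆: k=1: 0+5766+27·20·25=19266; k=2: 8640+4506+27·16·25=23946; k=3: 18144+3900+27·22·25=36894; k=4: 3636+2250+27·3·25=7911; k=5: 6066+0+27·30·25=26316 → min 7911.
Optimal order: ((M₁ (M₂ (M₃ M₄))) (M₅ M₆)) with cost 7911.

7911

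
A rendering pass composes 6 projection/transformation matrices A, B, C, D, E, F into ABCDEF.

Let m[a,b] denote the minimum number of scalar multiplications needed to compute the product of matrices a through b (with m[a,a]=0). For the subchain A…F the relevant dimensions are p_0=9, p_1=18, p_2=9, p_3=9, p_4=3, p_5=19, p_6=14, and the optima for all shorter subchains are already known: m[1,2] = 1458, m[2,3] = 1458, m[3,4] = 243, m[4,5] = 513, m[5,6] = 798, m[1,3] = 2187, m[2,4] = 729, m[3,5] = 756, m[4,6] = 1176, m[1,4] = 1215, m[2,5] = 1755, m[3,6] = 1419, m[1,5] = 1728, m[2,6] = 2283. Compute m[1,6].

m[1,6] = min over k∈[1,5] of m[1,k]+m[k+1,6]+p_{0}·p_k·p_{6}.
k=1: 0 + 2283 + 9·18·14 = 4551; k=2: 1458 + 1419 + 9·9·14 = 4011; k=3: 2187 + 1176 + 9·9·14 = 4497; k=4: 1215 + 798 + 9·3·14 = 2391; k=5: 1728 + 0 + 9·19·14 = 4122.
Minimum: 2391 at k=4.

2391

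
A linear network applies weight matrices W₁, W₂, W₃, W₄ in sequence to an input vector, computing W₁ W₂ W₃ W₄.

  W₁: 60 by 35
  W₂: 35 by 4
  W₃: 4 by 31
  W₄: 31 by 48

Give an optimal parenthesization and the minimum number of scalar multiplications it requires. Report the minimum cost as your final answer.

Adjacent pairs: W₁W₂ = 60·35·4 = 8400; W₂W₃ = 35·4·31 = 4340; W₃W₄ = 4·31·48 = 5952.
Length 3: W₁..W₃: k=1: 0+4340+60·35·31=69440; k=2: 8400+0+60·4·31=15840 → min 15840 | W₂..W₄: k=2: 0+5952+35·4·48=12672; k=3: 4340+0+35·31·48=56420 → min 12672.
Length 4: W₁..W₄: k=1: 0+12672+60·35·48=113472; k=2: 8400+5952+60·4·48=25872; k=3: 15840+0+60·31·48=105120 → min 25872.
Optimal parenthesization: ((W₁ W₂) (W₃ W₄)) with cost 25872.

25872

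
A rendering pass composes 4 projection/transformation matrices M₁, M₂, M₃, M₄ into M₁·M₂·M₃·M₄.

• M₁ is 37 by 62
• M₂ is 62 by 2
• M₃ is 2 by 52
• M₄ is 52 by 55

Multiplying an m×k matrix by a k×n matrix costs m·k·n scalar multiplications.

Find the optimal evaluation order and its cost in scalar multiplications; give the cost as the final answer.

14378

Adjacent pairs: M₁M₂ = 37·62·2 = 4588; M₂M₃ = 62·2·52 = 6448; M₃M₄ = 2·52·55 = 5720.
Length 3: M₁..M₃: k=1: 0+6448+37·62·52=125736; k=2: 4588+0+37·2·52=8436 → min 8436 | M₂..M₄: k=2: 0+5720+62·2·55=12540; k=3: 6448+0+62·52·55=183768 → min 12540.
Length 4: M₁..M₄: k=1: 0+12540+37·62·55=138710; k=2: 4588+5720+37·2·55=14378; k=3: 8436+0+37·52·55=114256 → min 14378.
Optimal parenthesization: ((M₁·M₂)·(M₃·M₄)) with cost 14378.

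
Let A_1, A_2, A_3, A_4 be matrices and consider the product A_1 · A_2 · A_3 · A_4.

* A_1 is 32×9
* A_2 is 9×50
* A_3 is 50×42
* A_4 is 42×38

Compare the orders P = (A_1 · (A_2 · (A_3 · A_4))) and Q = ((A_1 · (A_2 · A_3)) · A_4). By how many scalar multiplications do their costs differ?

25776

Order P = (A_1 · (A_2 · (A_3 · A_4))): (A_3 · A_4): 50×42 by 42×38 → 50×38, cost 50·42·38 = 79800; (A_2 · (A_3 · A_4)): 9×50 by 50×38 → 9×38, cost 9·50·38 = 17100; cumulative 96900; (A_1 · (A_2 · (A_3 · A_4))): 32×9 by 9×38 → 32×38, cost 32·9·38 = 10944; cumulative 107844. Total 107844.
Order Q = ((A_1 · (A_2 · A_3)) · A_4): (A_2 · A_3): 9×50 by 50×42 → 9×42, cost 9·50·42 = 18900; (A_1 · (A_2 · A_3)): 32×9 by 9×42 → 32×42, cost 32·9·42 = 12096; cumulative 30996; ((A_1 · (A_2 · A_3)) · A_4): 32×42 by 42×38 → 32×38, cost 32·42·38 = 51072; cumulative 82068. Total 82068.
Difference: |107844 − 82068| = 25776.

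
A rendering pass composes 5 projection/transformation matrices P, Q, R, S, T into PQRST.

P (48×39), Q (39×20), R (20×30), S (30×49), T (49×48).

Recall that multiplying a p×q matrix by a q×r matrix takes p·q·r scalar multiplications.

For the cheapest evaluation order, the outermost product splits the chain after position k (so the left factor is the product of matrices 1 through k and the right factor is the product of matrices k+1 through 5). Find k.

Adjacent pairs: PQ = 48·39·20 = 37440; QR = 39·20·30 = 23400; RS = 20·30·49 = 29400; ST = 30·49·48 = 70560.
Length 3: P..R: k=1: 0+23400+48·39·30=79560; k=2: 37440+0+48·20·30=66240 → min 66240 | Q..S: k=2: 0+29400+39·20·49=67620; k=3: 23400+0+39·30·49=80730 → min 67620 | R..T: k=3: 0+70560+20·30·48=99360; k=4: 29400+0+20·49·48=76440 → min 76440.
Length 4: P..S: k=1: 0+67620+48·39·49=159348; k=2: 37440+29400+48·20·49=113880; k=3: 66240+0+48·30·49=136800 → min 113880 | Q..T: k=2: 0+76440+39·20·48=113880; k=3: 23400+70560+39·30·48=150120; k=4: 67620+0+39·49·48=159348 → min 113880.
Top-level splits: k=1: (P..P)·(Q..T) → 0+113880+48·39·48 = 203736; k=2: (P..Q)·(R..T) → 37440+76440+48·20·48 = 159960; k=3: (P..R)·(S..T) → 66240+70560+48·30·48 = 205920; k=4: (P..S)·(T..T) → 113880+0+48·49·48 = 226776.
Best split is after Q, i.e. k = 2.

2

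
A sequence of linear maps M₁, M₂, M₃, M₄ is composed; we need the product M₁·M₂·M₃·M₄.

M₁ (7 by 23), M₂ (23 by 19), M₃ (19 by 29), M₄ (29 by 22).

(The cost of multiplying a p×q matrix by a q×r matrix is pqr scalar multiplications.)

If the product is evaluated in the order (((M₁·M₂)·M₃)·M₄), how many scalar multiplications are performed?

(M₁·M₂): 7×23 by 23×19 → 7×19, cost 7·23·19 = 3059
((M₁·M₂)·M₃): 7×19 by 19×29 → 7×29, cost 7·19·29 = 3857; cumulative 6916
(((M₁·M₂)·M₃)·M₄): 7×29 by 29×22 → 7×22, cost 7·29·22 = 4466; cumulative 11382
Total: 11382 scalar multiplications.

11382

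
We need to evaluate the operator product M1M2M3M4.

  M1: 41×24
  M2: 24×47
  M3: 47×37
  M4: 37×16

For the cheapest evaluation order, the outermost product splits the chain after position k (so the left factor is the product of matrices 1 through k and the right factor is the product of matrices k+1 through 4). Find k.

Adjacent pairs: M1M2 = 41·24·47 = 46248; M2M3 = 24·47·37 = 41736; M3M4 = 47·37·16 = 27824.
Length 3: M1..M3: k=1: 0+41736+41·24·37=78144; k=2: 46248+0+41·47·37=117547 → min 78144 | M2..M4: k=2: 0+27824+24·47·16=45872; k=3: 41736+0+24·37·16=55944 → min 45872.
Top-level splits: k=1: (M1..M1)·(M2..M4) → 0+45872+41·24·16 = 61616; k=2: (M1..M2)·(M3..M4) → 46248+27824+41·47·16 = 104904; k=3: (M1..M3)·(M4..M4) → 78144+0+41·37·16 = 102416.
Best split is after M1, i.e. k = 1.

1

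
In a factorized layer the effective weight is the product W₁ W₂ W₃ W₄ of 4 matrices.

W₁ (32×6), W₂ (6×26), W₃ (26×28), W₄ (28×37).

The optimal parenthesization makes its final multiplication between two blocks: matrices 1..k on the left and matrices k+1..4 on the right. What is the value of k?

Adjacent pairs: W₁W₂ = 32·6·26 = 4992; W₂W₃ = 6·26·28 = 4368; W₃W₄ = 26·28·37 = 26936.
Length 3: W₁..W₃: k=1: 0+4368+32·6·28=9744; k=2: 4992+0+32·26·28=28288 → min 9744 | W₂..W₄: k=2: 0+26936+6·26·37=32708; k=3: 4368+0+6·28·37=10584 → min 10584.
Top-level splits: k=1: (W₁..W₁)·(W₂..W₄) → 0+10584+32·6·37 = 17688; k=2: (W₁..W₂)·(W₃..W₄) → 4992+26936+32·26·37 = 62712; k=3: (W₁..W₃)·(W₄..W₄) → 9744+0+32·28·37 = 42896.
Best split is after W₁, i.e. k = 1.

1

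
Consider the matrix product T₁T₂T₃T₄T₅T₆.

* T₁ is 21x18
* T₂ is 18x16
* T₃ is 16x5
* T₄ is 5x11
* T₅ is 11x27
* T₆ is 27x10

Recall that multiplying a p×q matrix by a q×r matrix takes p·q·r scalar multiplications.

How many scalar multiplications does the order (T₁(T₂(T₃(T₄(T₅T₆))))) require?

(T₅T₆): 11×27 by 27×10 → 11×10, cost 11·27·10 = 2970
(T₄(T₅T₆)): 5×11 by 11×10 → 5×10, cost 5·11·10 = 550; cumulative 3520
(T₃(T₄(T₅T₆))): 16×5 by 5×10 → 16×10, cost 16·5·10 = 800; cumulative 4320
(T₂(T₃(T₄(T₅T₆)))): 18×16 by 16×10 → 18×10, cost 18·16·10 = 2880; cumulative 7200
(T₁(T₂(T₃(T₄(T₅T₆))))): 21×18 by 18×10 → 21×10, cost 21·18·10 = 3780; cumulative 10980
Total: 10980 scalar multiplications.

10980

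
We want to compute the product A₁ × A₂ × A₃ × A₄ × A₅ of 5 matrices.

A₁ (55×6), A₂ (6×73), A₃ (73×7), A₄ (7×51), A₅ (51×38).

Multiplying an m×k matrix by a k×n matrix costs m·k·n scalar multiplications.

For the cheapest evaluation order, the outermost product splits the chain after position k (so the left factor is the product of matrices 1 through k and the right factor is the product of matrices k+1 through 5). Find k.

Adjacent pairs: A₁A₂ = 55·6·73 = 24090; A₂A₃ = 6·73·7 = 3066; A₃A₄ = 73·7·51 = 26061; A₄A₅ = 7·51·38 = 13566.
Length 3: A₁..A₃: k=1: 0+3066+55·6·7=5376; k=2: 24090+0+55·73·7=52195 → min 5376 | A₂..A₄: k=2: 0+26061+6·73·51=48399; k=3: 3066+0+6·7·51=5208 → min 5208 | A₃..A₅: k=3: 0+13566+73·7·38=32984; k=4: 26061+0+73·51·38=167535 → min 32984.
Length 4: A₁..A₄: k=1: 0+5208+55·6·51=22038; k=2: 24090+26061+55·73·51=254916; k=3: 5376+0+55·7·51=25011 → min 22038 | A₂..A₅: k=2: 0+32984+6·73·38=49628; k=3: 3066+13566+6·7·38=18228; k=4: 5208+0+6·51·38=16836 → min 16836.
Top-level splits: k=1: (A₁..A₁)·(A₂..A₅) → 0+16836+55·6·38 = 29376; k=2: (A₁..A₂)·(A₃..A₅) → 24090+32984+55·73·38 = 209644; k=3: (A₁..A₃)·(A₄..A₅) → 5376+13566+55·7·38 = 33572; k=4: (A₁..A₄)·(A₅..A₅) → 22038+0+55·51·38 = 128628.
Best split is after A₁, i.e. k = 1.

1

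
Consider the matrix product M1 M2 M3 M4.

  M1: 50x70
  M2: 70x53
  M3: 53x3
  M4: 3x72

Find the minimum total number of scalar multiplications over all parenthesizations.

Adjacent pairs: M1M2 = 50·70·53 = 185500; M2M3 = 70·53·3 = 11130; M3M4 = 53·3·72 = 11448.
Length 3: M1..M3: k=1: 0+11130+50·70·3=21630; k=2: 185500+0+50·53·3=193450 → min 21630 | M2..M4: k=2: 0+11448+70·53·72=278568; k=3: 11130+0+70·3·72=26250 → min 26250.
Length 4: M1..M4: k=1: 0+26250+50·70·72=278250; k=2: 185500+11448+50·53·72=387748; k=3: 21630+0+50·3·72=32430 → min 32430.
Optimal order: ((M1 (M2 M3)) M4) with cost 32430.

32430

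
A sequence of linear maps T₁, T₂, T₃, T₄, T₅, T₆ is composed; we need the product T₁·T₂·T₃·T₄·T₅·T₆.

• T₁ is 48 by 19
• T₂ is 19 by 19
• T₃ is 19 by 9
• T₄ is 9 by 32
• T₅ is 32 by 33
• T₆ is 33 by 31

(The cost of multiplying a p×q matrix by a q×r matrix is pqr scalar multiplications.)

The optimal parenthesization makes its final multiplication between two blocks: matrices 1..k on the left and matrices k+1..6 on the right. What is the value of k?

Adjacent pairs: T₁T₂ = 48·19·19 = 17328; T₂T₃ = 19·19·9 = 3249; T₃T₄ = 19·9·32 = 5472; T₄T₅ = 9·32·33 = 9504; T₅T₆ = 32·33·31 = 32736.
Length 3: T₁..T₃: k=1: 0+3249+48·19·9=11457; k=2: 17328+0+48·19·9=25536 → min 11457 | T₂..T₄: k=2: 0+5472+19·19·32=17024; k=3: 3249+0+19·9·32=8721 → min 8721 | T₃..T₅: k=3: 0+9504+19·9·33=15147; k=4: 5472+0+19·32·33=25536 → min 15147 | T₄..T₆: k=4: 0+32736+9·32·31=41664; k=5: 9504+0+9·33·31=18711 → min 18711.
Length 4: T₁..T₄: k=1: 0+8721+48·19·32=37905; k=2: 17328+5472+48·19·32=51984; k=3: 11457+0+48·9·32=25281 → min 25281 | T₂..T₅: k=2: 0+15147+19·19·33=27060; k=3: 3249+9504+19·9·33=18396; k=4: 8721+0+19·32·33=28785 → min 18396 | T₃..T₆: k=3: 0+18711+19·9·31=24012; k=4: 5472+32736+19·32·31=57056; k=5: 15147+0+19·33·31=34584 → min 24012.
Length 5: T₁..T₅: k=1: 0+18396+48·19·33=48492; k=2: 17328+15147+48·19·33=62571; k=3: 11457+9504+48·9·33=35217; k=4: 25281+0+48·32·33=75969 → min 35217 | T₂..T₆: k=2: 0+24012+19·19·31=35203; k=3: 3249+18711+19·9·31=27261; k=4: 8721+32736+19·32·31=60305; k=5: 18396+0+19·33·31=37833 → min 27261.
Top-level splits: k=1: (T₁..T₁)·(T₂..T₆) → 0+27261+48·19·31 = 55533; k=2: (T₁..T₂)·(T₃..T₆) → 17328+24012+48·19·31 = 69612; k=3: (T₁..T₃)·(T₄..T₆) → 11457+18711+48·9·31 = 43560; k=4: (T₁..T₄)·(T₅..T₆) → 25281+32736+48·32·31 = 105633; k=5: (T₁..T₅)·(T₆..T₆) → 35217+0+48·33·31 = 84321.
Best split is after T₃, i.e. k = 3.

3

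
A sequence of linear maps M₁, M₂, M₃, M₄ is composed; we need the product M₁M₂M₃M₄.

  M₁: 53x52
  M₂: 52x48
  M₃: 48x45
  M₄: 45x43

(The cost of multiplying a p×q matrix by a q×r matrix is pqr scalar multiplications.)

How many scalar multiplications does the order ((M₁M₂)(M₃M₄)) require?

334560

(M₁M₂): 53×52 by 52×48 → 53×48, cost 53·52·48 = 132288
(M₃M₄): 48×45 by 45×43 → 48×43, cost 48·45·43 = 92880
((M₁M₂)(M₃M₄)): 53×48 by 48×43 → 53×43, cost 53·48·43 = 109392; cumulative 334560
Total: 334560 scalar multiplications.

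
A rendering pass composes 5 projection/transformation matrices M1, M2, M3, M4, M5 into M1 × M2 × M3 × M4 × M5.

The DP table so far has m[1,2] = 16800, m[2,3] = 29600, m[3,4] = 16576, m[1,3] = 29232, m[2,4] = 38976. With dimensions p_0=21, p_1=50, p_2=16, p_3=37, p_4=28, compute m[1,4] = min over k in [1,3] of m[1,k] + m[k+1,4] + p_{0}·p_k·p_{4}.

42784

m[1,4] = min over k∈[1,3] of m[1,k]+m[k+1,4]+p_{0}·p_k·p_{4}.
k=1: 0 + 38976 + 21·50·28 = 68376; k=2: 16800 + 16576 + 21·16·28 = 42784; k=3: 29232 + 0 + 21·37·28 = 50988.
Minimum: 42784 at k=2.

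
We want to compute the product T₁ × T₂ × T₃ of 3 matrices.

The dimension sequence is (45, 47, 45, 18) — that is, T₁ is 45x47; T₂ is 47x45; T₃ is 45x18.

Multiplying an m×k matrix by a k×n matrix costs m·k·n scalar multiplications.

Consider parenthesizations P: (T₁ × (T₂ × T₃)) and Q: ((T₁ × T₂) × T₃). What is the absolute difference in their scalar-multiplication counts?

55485

Order P = (T₁ × (T₂ × T₃)): (T₂ × T₃): 47×45 by 45×18 → 47×18, cost 47·45·18 = 38070; (T₁ × (T₂ × T₃)): 45×47 by 47×18 → 45×18, cost 45·47·18 = 38070; cumulative 76140. Total 76140.
Order Q = ((T₁ × T₂) × T₃): (T₁ × T₂): 45×47 by 47×45 → 45×45, cost 45·47·45 = 95175; ((T₁ × T₂) × T₃): 45×45 by 45×18 → 45×18, cost 45·45·18 = 36450; cumulative 131625. Total 131625.
Difference: |76140 − 131625| = 55485.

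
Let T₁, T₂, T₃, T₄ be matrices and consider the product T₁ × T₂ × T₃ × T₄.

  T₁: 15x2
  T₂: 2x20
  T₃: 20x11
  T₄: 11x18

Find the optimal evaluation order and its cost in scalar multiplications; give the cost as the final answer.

Adjacent pairs: T₁T₂ = 15·2·20 = 600; T₂T₃ = 2·20·11 = 440; T₃T₄ = 20·11·18 = 3960.
Length 3: T₁..T₃: k=1: 0+440+15·2·11=770; k=2: 600+0+15·20·11=3900 → min 770 | T₂..T₄: k=2: 0+3960+2·20·18=4680; k=3: 440+0+2·11·18=836 → min 836.
Length 4: T₁..T₄: k=1: 0+836+15·2·18=1376; k=2: 600+3960+15·20·18=9960; k=3: 770+0+15·11·18=3740 → min 1376.
Optimal parenthesization: (T₁ × ((T₂ × T₃) × T₄)) with cost 1376.

1376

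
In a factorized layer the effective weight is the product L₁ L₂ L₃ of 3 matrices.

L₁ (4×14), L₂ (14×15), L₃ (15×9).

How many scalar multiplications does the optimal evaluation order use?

Order (L₁ (L₂ L₃)): (L₂ L₃): 14×15 by 15×9 → 14×9, cost 14·15·9 = 1890; (L₁ (L₂ L₃)): 4×14 by 14×9 → 4×9, cost 4·14·9 = 504; cumulative 2394. Total 2394.
Order ((L₁ L₂) L₃): (L₁ L₂): 4×14 by 14×15 → 4×15, cost 4·14·15 = 840; ((L₁ L₂) L₃): 4×15 by 15×9 → 4×9, cost 4·15·9 = 540; cumulative 1380. Total 1380.
Minimum: 1380.

1380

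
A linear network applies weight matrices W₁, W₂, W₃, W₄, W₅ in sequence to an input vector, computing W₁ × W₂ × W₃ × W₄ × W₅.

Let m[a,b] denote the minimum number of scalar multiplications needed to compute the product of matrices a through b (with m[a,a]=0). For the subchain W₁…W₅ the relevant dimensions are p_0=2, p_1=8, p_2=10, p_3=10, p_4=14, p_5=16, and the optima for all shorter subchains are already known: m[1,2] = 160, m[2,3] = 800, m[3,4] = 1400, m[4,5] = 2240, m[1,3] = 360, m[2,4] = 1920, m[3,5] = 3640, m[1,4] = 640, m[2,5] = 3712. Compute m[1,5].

m[1,5] = min over k∈[1,4] of m[1,k]+m[k+1,5]+p_{0}·p_k·p_{5}.
k=1: 0 + 3712 + 2·8·16 = 3968; k=2: 160 + 3640 + 2·10·16 = 4120; k=3: 360 + 2240 + 2·10·16 = 2920; k=4: 640 + 0 + 2·14·16 = 1088.
Minimum: 1088 at k=4.

1088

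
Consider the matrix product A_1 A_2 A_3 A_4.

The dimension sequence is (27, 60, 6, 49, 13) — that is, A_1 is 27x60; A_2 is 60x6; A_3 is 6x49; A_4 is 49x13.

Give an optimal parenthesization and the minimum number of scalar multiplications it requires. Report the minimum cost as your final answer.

15648

Adjacent pairs: A_1A_2 = 27·60·6 = 9720; A_2A_3 = 60·6·49 = 17640; A_3A_4 = 6·49·13 = 3822.
Length 3: A_1..A_3: k=1: 0+17640+27·60·49=97020; k=2: 9720+0+27·6·49=17658 → min 17658 | A_2..A_4: k=2: 0+3822+60·6·13=8502; k=3: 17640+0+60·49·13=55860 → min 8502.
Length 4: A_1..A_4: k=1: 0+8502+27·60·13=29562; k=2: 9720+3822+27·6·13=15648; k=3: 17658+0+27·49·13=34857 → min 15648.
Optimal parenthesization: ((A_1 A_2) (A_3 A_4)) with cost 15648.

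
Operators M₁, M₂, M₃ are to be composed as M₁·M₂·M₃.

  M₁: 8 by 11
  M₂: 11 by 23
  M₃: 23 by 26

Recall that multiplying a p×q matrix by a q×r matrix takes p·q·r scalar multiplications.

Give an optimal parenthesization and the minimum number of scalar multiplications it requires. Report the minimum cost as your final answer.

6808

(M₁·(M₂·M₃)): cost 8866.
((M₁·M₂)·M₃): cost 6808.
Optimal: ((M₁·M₂)·M₃) with cost 6808.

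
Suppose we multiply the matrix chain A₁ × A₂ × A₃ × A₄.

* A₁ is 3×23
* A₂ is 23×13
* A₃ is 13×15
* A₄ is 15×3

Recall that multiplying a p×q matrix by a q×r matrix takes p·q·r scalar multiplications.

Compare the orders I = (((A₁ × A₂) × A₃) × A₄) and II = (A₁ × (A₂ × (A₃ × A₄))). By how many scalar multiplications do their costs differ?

Order I = (((A₁ × A₂) × A₃) × A₄): (A₁ × A₂): 3×23 by 23×13 → 3×13, cost 3·23·13 = 897; ((A₁ × A₂) × A₃): 3×13 by 13×15 → 3×15, cost 3·13·15 = 585; cumulative 1482; (((A₁ × A₂) × A₃) × A₄): 3×15 by 15×3 → 3×3, cost 3·15·3 = 135; cumulative 1617. Total 1617.
Order II = (A₁ × (A₂ × (A₃ × A₄))): (A₃ × A₄): 13×15 by 15×3 → 13×3, cost 13·15·3 = 585; (A₂ × (A₃ × A₄)): 23×13 by 13×3 → 23×3, cost 23·13·3 = 897; cumulative 1482; (A₁ × (A₂ × (A₃ × A₄))): 3×23 by 23×3 → 3×3, cost 3·23·3 = 207; cumulative 1689. Total 1689.
Difference: |1617 − 1689| = 72.

72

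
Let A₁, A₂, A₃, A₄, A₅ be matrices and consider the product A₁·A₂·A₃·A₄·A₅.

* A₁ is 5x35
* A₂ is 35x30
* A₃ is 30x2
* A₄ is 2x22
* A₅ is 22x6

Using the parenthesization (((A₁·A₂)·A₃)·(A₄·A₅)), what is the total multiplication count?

(A₁·A₂): 5×35 by 35×30 → 5×30, cost 5·35·30 = 5250
((A₁·A₂)·A₃): 5×30 by 30×2 → 5×2, cost 5·30·2 = 300; cumulative 5550
(A₄·A₅): 2×22 by 22×6 → 2×6, cost 2·22·6 = 264
(((A₁·A₂)·A₃)·(A₄·A₅)): 5×2 by 2×6 → 5×6, cost 5·2·6 = 60; cumulative 5874
Total: 5874 scalar multiplications.

5874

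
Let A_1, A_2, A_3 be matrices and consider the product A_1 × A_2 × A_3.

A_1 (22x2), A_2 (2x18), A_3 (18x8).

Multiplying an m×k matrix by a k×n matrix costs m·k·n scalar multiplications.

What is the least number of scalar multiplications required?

640

Order (A_1 × (A_2 × A_3)): (A_2 × A_3): 2×18 by 18×8 → 2×8, cost 2·18·8 = 288; (A_1 × (A_2 × A_3)): 22×2 by 2×8 → 22×8, cost 22·2·8 = 352; cumulative 640. Total 640.
Order ((A_1 × A_2) × A_3): (A_1 × A_2): 22×2 by 2×18 → 22×18, cost 22·2·18 = 792; ((A_1 × A_2) × A_3): 22×18 by 18×8 → 22×8, cost 22·18·8 = 3168; cumulative 3960. Total 3960.
Minimum: 640.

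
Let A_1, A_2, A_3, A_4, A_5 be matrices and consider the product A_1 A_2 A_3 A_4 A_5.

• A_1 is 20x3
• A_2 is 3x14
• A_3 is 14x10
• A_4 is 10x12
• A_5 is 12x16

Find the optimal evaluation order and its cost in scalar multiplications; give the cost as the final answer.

2316

Adjacent pairs: A_1A_2 = 20·3·14 = 840; A_2A_3 = 3·14·10 = 420; A_3A_4 = 14·10·12 = 1680; A_4A_5 = 10·12·16 = 1920.
Length 3: A_1..A_3: k=1: 0+420+20·3·10=1020; k=2: 840+0+20·14·10=3640 → min 1020 | A_2..A_4: k=2: 0+1680+3·14·12=2184; k=3: 420+0+3·10·12=780 → min 780 | A_3..A_5: k=3: 0+1920+14·10·16=4160; k=4: 1680+0+14·12·16=4368 → min 4160.
Length 4: A_1..A_4: k=1: 0+780+20·3·12=1500; k=2: 840+1680+20·14·12=5880; k=3: 1020+0+20·10·12=3420 → min 1500 | A_2..A_5: k=2: 0+4160+3·14·16=4832; k=3: 420+1920+3·10·16=2820; k=4: 780+0+3·12·16=1356 → min 1356.
Length 5: A_1..A_5: k=1: 0+1356+20·3·16=2316; k=2: 840+4160+20·14·16=9480; k=3: 1020+1920+20·10·16=6140; k=4: 1500+0+20·12·16=5340 → min 2316.
Optimal parenthesization: (A_1 (((A_2 A_3) A_4) A_5)) with cost 2316.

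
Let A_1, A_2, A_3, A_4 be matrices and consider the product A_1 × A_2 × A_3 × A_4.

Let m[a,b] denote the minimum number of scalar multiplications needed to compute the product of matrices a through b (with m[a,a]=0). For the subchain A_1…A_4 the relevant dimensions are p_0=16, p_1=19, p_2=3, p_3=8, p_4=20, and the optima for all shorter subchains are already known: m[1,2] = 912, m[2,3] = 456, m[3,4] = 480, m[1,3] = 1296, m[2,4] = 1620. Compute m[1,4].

2352

m[1,4] = min over k∈[1,3] of m[1,k]+m[k+1,4]+p_{0}·p_k·p_{4}.
k=1: 0 + 1620 + 16·19·20 = 7700; k=2: 912 + 480 + 16·3·20 = 2352; k=3: 1296 + 0 + 16·8·20 = 3856.
Minimum: 2352 at k=2.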